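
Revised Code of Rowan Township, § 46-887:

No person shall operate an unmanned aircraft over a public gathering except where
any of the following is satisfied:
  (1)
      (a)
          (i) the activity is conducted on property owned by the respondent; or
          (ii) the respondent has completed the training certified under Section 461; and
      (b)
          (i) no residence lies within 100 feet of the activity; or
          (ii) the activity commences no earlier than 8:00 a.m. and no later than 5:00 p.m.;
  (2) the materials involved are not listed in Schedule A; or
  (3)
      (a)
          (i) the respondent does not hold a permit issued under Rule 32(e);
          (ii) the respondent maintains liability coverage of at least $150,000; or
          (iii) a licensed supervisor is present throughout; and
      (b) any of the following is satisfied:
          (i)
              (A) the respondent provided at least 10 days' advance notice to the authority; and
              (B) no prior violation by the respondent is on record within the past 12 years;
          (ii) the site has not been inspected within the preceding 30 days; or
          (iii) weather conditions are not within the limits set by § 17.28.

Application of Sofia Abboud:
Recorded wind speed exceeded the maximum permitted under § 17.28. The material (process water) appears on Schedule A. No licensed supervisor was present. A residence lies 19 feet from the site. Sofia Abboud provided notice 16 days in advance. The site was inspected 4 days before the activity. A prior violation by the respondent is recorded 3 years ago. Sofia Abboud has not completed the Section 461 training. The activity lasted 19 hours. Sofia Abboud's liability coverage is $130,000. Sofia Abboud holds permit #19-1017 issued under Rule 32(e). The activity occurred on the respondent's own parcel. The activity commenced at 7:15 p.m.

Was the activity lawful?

(i) own property — holds.
(ii) training certified — fails.
So (a) is satisfied (T OR F).
(i) no residence in 100 ft — not met.
(ii) start within hours — not met.
(b) = F OR F = false.
So (1) is not satisfied (T AND F).
(2) not (Schedule A material) — not met.
(i) not (holds permit) — fails.
(ii) coverage ≥ $150,000 — fails.
(iii) supervisor present — not met.
So (a) is not satisfied (F OR F OR F).
(A) ≥10 days' notice — met.
(B) no prior violation — not met.
(i): T AND F → false.
(ii) not (site inspected) — fails.
(iii) not (weather ok) — met.
(b): F OR F OR T → true.
(3): F AND T → false.
So Overall is not satisfied (F OR F OR F).

No — unlawful.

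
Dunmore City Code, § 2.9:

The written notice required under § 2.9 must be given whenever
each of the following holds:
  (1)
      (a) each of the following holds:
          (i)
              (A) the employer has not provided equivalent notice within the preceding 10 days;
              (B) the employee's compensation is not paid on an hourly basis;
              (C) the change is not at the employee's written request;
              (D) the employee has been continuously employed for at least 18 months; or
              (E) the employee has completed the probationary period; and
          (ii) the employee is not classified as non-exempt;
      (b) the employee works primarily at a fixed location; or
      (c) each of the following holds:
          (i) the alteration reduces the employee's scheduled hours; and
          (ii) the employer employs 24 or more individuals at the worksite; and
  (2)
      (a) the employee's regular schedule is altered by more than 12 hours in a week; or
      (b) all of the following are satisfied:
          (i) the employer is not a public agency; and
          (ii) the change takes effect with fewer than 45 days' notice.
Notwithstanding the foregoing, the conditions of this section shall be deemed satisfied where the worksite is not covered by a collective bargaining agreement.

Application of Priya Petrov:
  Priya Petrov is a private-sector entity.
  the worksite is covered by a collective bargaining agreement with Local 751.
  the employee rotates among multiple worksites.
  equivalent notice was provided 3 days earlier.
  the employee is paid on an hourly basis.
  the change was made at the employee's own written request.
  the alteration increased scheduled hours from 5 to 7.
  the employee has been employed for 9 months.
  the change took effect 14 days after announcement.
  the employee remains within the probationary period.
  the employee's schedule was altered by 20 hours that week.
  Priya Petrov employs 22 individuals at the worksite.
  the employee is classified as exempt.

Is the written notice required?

(A) no recent notice — fails.
(B) not (hourly-paid) — fails.
(C) not employee-requested — not met.
(D) tenure ≥ 18 mo. — not satisfied.
(E) past probation — not satisfied.
So (i) is not satisfied (F OR F OR F OR F OR F).
(ii) not (non-exempt) — satisfied.
So (a) is not satisfied (F AND T).
(b) fixed location — fails.
(i) hours reduced — not met.
(ii) ≥ 24 at site — not met.
So (c) is not satisfied (F AND F).
So (1) is not satisfied (F OR F OR F).
(a) schedule shift > 12h — met.
(i) not (public agency) — holds.
(ii) < 45 days' notice — met.
(b): T AND T → true.
So (2) is satisfied (T OR T).
Overall: F AND T → false.
Exception (no CBA) — not satisfied.
Result: main false OR exception false → false.

No — not required.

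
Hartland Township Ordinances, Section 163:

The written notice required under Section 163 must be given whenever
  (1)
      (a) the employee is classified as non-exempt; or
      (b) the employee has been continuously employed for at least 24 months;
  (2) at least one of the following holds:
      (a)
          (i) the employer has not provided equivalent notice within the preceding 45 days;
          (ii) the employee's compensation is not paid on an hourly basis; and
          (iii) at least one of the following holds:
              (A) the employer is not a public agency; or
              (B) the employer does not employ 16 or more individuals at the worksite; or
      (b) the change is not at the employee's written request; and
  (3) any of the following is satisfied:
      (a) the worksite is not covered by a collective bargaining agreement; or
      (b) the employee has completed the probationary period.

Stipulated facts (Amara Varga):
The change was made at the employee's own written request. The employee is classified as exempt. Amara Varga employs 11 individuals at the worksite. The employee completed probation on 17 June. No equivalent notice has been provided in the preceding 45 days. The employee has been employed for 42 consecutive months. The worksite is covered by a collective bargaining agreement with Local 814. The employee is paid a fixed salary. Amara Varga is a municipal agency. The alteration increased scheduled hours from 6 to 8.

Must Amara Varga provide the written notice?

(a) non-exempt — not met.
(b) tenure ≥ 24 mo. — holds.
(1) = F OR T = true.
(i) no recent notice — holds.
(ii) not (hourly-paid) — met.
(A) not (public agency) — not met.
(B) not (≥ 16 at site) — met.
(iii) = F OR T = true.
(a) = T AND T AND T = true.
(b) not employee-requested — not met.
(2) = T OR F = true.
(a) no CBA — not satisfied.
(b) past probation — holds.
(3) = F OR T = true.
Overall = T AND T AND T = true.

Yes — required.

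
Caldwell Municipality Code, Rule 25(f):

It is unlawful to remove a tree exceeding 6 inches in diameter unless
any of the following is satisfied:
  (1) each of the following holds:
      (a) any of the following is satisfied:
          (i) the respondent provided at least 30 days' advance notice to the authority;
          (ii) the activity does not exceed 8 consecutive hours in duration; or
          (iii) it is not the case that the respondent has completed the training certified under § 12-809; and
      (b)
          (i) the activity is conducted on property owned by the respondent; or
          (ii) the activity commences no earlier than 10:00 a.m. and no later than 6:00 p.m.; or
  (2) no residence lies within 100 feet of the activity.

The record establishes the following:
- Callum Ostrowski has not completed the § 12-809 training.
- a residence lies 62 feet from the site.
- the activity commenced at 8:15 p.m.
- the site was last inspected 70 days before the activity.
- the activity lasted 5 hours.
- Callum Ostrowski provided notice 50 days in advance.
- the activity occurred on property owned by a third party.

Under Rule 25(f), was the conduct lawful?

(i) ≥30 days' notice — satisfied.
(ii) ≤ 8 hrs duration — met.
(iii) not (training certified) — holds.
(a): T OR T OR T → true.
(i) own property — not satisfied.
(ii) start within hours — fails.
So (b) is not satisfied (F OR F).
(1): T AND F → false.
(2) no residence in 100 ft — not met.
Overall: F OR F → false.

No — unlawful.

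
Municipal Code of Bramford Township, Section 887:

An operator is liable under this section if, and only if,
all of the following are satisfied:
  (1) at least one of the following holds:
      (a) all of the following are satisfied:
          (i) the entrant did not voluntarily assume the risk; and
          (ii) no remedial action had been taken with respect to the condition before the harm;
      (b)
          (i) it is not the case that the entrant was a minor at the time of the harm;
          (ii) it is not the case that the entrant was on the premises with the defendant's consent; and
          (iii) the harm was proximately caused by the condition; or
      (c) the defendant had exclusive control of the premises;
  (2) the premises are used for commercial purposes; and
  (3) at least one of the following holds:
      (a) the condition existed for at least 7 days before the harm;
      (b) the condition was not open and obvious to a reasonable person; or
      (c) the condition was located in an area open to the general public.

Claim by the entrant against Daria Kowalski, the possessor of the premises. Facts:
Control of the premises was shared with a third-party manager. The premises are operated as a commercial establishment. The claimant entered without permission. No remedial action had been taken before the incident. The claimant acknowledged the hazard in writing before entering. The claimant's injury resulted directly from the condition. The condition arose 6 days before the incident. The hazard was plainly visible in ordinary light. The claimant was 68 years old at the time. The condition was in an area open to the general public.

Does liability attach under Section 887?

(i) no assumed risk — not satisfied.
(ii) no remedial action — holds.
So (a) is not satisfied (F AND T).
(i) not (entrant a minor) — holds.
(ii) not (consent to enter) — holds.
(iii) proximate cause — satisfied.
(b) = T AND T AND T = true.
(c) exclusive control — fails.
(1): F OR T OR F → true.
(2) commercial use — satisfied.
(a) condition ≥7 days old — fails.
(b) not open/obvious — fails.
(c) public area — satisfied.
(3): F OR F OR T → true.
Overall = T AND T AND T = true.

Yes — liable.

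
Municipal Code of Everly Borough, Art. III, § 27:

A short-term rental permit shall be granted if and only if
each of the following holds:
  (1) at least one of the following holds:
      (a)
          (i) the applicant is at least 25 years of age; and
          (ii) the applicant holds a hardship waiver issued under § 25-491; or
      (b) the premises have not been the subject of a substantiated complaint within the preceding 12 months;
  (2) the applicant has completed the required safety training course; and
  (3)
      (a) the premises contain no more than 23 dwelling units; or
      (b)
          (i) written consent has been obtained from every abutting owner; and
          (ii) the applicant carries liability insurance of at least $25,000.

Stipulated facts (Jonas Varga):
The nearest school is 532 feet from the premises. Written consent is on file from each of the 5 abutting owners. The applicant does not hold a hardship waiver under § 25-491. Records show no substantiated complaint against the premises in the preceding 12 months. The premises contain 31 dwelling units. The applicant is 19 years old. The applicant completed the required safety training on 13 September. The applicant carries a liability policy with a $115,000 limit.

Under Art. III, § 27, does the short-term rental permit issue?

(i) age ≥ 25 — fails.
(ii) hardship waiver — fails.
(a): F AND F → false.
(b) no complaint in 12 mo. — satisfied.
(1) = F OR T = true.
(2) safety training — met.
(a) ≤ 23 units — not satisfied.
(i) all abutters consent — holds.
(ii) insurance ≥ $25,000 — holds.
So (b) is satisfied (T AND T).
(3) = F OR T = true.
Overall: T AND T AND T → true.

Yes — granted.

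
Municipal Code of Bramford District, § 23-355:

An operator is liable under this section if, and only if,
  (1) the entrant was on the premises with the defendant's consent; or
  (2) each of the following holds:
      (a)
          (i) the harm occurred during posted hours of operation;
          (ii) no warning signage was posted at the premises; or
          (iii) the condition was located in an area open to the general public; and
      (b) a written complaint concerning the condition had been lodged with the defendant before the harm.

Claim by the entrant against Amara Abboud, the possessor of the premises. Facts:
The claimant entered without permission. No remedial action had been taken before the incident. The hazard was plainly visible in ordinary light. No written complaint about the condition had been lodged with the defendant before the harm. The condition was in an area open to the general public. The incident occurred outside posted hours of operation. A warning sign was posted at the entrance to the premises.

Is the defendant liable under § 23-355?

No — not liable.

(1) consent to enter — not satisfied.
(i) during posted hours — not met.
(ii) no signage posted — not satisfied.
(iii) public area — satisfied.
(a): F OR F OR T → true.
(b) complaint lodged — not satisfied.
(2): T AND F → false.
So Overall is not satisfied (F OR F).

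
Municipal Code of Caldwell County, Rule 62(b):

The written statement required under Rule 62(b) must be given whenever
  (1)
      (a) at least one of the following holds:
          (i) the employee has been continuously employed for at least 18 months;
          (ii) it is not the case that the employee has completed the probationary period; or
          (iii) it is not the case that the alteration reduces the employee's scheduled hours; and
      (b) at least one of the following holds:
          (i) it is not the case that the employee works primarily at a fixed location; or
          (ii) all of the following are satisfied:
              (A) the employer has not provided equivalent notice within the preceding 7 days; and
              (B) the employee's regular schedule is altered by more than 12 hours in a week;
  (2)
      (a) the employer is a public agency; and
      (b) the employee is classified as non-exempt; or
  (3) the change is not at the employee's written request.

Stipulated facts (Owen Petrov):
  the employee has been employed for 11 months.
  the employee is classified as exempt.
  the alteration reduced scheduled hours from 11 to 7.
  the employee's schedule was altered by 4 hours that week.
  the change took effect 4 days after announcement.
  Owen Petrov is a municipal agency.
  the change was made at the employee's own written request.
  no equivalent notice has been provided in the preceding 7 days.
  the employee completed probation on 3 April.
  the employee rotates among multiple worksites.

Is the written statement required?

No — not required.

(i) tenure ≥ 18 mo. — not satisfied.
(ii) not (past probation) — not satisfied.
(iii) not (hours reduced) — fails.
(a): F OR F OR F → false.
(i) not (fixed location) — satisfied.
(A) no recent notice — met.
(B) schedule shift > 12h — not satisfied.
So (ii) is not satisfied (T AND F).
So (b) is satisfied (T OR F).
(1): F AND T → false.
(a) public agency — holds.
(b) non-exempt — not met.
(2) = T AND F = false.
(3) not employee-requested — fails.
So Overall is not satisfied (F OR F OR F).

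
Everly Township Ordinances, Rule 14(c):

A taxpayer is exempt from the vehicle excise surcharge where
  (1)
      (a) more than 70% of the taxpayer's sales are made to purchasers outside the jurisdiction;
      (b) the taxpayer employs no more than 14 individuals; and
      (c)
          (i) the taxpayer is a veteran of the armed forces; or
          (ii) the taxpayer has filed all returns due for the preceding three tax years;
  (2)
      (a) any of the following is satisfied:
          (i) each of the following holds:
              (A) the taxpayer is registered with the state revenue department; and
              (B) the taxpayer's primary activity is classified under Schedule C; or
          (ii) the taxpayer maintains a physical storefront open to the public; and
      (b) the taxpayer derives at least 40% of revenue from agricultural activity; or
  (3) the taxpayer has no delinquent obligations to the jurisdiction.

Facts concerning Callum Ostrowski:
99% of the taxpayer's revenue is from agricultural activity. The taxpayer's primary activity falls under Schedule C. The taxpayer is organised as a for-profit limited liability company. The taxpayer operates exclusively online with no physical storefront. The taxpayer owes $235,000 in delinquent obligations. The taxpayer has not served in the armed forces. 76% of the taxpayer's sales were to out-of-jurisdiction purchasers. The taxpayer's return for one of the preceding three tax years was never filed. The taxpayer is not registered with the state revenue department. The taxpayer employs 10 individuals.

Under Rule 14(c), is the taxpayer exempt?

(a) >70% out-of-jur. sales — satisfied.
(b) ≤ 14 employees — satisfied.
(i) veteran — not met.
(ii) returns current — fails.
(c) = F OR F = false.
(1) = T AND T AND F = false.
(A) state-registered — not met.
(B) Schedule C activity — met.
(i): F AND T → false.
(ii) has storefront — not met.
(a) = F OR F = false.
(b) ≥40% agricultural — satisfied.
(2) = F AND T = false.
(3) no delinquency — fails.
So Overall is not satisfied (F OR F OR F).

No — not exempt.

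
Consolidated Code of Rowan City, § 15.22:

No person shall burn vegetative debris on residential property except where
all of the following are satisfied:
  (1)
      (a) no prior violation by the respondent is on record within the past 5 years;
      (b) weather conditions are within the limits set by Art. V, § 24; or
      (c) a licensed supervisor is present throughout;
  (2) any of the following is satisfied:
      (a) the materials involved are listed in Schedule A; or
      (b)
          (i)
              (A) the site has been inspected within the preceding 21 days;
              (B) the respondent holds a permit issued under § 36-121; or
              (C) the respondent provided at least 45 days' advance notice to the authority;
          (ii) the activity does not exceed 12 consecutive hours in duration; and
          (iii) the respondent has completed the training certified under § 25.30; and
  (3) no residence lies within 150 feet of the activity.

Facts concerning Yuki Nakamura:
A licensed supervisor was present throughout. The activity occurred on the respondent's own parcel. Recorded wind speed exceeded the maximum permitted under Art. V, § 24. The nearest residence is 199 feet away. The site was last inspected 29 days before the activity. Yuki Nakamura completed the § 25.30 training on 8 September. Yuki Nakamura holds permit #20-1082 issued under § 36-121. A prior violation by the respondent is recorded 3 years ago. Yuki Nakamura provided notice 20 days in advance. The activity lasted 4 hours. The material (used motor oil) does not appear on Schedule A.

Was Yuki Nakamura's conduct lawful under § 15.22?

Yes — lawful.

(a) no prior violation — not met.
(b) weather ok — not met.
(c) supervisor present — satisfied.
(1): F OR F OR T → true.
(a) Schedule A material — not satisfied.
(A) site inspected — not satisfied.
(B) holds permit — satisfied.
(C) ≥45 days' notice — not satisfied.
(i) = F OR T OR F = true.
(ii) ≤ 12 hrs duration — met.
(iii) training certified — met.
(b): T AND T AND T → true.
(2) = F OR T = true.
(3) no residence in 150 ft — met.
Overall: T AND T AND T → true.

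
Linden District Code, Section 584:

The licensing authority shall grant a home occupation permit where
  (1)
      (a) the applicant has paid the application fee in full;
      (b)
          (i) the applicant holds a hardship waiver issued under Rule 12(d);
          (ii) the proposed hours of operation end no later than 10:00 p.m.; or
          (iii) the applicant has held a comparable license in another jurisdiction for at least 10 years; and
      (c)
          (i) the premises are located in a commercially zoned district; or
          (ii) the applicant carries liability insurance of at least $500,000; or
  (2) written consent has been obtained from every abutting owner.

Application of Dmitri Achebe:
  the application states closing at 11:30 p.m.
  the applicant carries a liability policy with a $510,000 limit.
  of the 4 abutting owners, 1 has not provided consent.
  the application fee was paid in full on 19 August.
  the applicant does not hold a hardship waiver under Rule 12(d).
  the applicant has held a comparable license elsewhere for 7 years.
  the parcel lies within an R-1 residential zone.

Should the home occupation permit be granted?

No — denied.

(a) fee paid — satisfied.
(i) hardship waiver — fails.
(ii) closes by 10 p.m. — not satisfied.
(iii) prior license ≥ 10 yr — not satisfied.
(b): F OR F OR F → false.
(i) commercially zoned — not satisfied.
(ii) insurance ≥ $500,000 — holds.
(c): F OR T → true.
(1) = T AND F AND T = false.
(2) all abutters consent — fails.
So Overall is not satisfied (F OR F).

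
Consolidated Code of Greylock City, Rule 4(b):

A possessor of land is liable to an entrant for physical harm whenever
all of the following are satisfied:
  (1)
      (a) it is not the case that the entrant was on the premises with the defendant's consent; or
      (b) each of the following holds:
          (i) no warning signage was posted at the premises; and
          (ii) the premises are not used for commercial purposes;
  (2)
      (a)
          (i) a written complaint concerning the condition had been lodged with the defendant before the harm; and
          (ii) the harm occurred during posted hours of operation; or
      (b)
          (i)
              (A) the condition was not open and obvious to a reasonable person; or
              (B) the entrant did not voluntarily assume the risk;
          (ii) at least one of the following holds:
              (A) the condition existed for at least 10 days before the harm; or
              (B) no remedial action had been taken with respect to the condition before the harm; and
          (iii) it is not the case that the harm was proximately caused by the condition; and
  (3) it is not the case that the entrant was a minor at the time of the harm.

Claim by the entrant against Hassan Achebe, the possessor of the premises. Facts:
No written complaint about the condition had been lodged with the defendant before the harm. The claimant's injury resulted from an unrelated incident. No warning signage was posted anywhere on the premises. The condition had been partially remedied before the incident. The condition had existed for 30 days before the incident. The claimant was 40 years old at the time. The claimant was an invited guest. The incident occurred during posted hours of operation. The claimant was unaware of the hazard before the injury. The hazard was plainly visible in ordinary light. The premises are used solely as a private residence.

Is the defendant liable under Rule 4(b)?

(a) not (consent to enter) — not satisfied.
(i) no signage posted — satisfied.
(ii) not (commercial use) — satisfied.
So (b) is satisfied (T AND T).
So (1) is satisfied (F OR T).
(i) complaint lodged — not met.
(ii) during posted hours — met.
(a) = F AND T = false.
(A) not open/obvious — not met.
(B) no assumed risk — holds.
(i): F OR T → true.
(A) condition ≥10 days old — holds.
(B) no remedial action — not satisfied.
(ii) = T OR F = true.
(iii) not (proximate cause) — satisfied.
So (b) is satisfied (T AND T AND T).
So (2) is satisfied (F OR T).
(3) not (entrant a minor) — met.
Overall = T AND T AND T = true.

Yes — liable.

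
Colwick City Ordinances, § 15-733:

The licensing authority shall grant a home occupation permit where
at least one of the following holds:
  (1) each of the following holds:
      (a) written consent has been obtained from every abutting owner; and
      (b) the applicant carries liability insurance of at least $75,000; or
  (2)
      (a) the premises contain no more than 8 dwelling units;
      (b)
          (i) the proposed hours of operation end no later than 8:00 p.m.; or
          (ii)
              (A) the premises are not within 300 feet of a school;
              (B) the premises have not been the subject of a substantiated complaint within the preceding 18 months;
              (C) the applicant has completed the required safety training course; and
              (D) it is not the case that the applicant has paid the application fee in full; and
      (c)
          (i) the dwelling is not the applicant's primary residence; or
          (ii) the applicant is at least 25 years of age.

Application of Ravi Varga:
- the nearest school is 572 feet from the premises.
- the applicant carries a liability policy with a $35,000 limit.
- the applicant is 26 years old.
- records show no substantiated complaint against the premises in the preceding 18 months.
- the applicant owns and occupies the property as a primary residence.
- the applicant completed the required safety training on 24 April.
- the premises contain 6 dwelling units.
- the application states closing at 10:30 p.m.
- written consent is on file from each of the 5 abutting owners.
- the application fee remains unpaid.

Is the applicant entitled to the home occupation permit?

(a) all abutters consent — satisfied.
(b) insurance ≥ $75,000 — not satisfied.
(1): T AND F → false.
(a) ≤ 8 units — met.
(i) closes by 8 p.m. — not met.
(A) ≥300 ft from school — satisfied.
(B) no complaint in 18 mo. — met.
(C) safety training — holds.
(D) not (fee paid) — met.
(ii): T AND T AND T AND T → true.
(b) = F OR T = true.
(i) not (primary residence) — not met.
(ii) age ≥ 25 — met.
So (c) is satisfied (F OR T).
(2): T AND T AND T → true.
Overall: F OR T → true.

Yes — granted.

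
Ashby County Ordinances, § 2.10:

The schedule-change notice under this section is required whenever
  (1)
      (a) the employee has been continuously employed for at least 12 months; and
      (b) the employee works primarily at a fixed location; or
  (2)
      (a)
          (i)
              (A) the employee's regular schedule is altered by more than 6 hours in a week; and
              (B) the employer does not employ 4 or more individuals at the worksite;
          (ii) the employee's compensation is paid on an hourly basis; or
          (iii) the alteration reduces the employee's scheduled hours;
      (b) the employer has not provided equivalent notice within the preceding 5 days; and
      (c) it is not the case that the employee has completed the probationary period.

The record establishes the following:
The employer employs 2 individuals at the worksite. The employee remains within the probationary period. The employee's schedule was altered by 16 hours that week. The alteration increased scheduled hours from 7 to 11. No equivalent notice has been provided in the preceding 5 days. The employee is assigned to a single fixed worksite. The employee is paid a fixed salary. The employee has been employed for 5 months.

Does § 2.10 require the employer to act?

(a) tenure ≥ 12 mo. — not met.
(b) fixed location — satisfied.
(1) = F AND T = false.
(A) schedule shift > 6h — holds.
(B) not (≥ 4 at site) — met.
So (i) is satisfied (T AND T).
(ii) hourly-paid — not met.
(iii) hours reduced — fails.
(a): T OR F OR F → true.
(b) no recent notice — met.
(c) not (past probation) — holds.
So (2) is satisfied (T AND T AND T).
Overall: F OR T → true.

Yes — required.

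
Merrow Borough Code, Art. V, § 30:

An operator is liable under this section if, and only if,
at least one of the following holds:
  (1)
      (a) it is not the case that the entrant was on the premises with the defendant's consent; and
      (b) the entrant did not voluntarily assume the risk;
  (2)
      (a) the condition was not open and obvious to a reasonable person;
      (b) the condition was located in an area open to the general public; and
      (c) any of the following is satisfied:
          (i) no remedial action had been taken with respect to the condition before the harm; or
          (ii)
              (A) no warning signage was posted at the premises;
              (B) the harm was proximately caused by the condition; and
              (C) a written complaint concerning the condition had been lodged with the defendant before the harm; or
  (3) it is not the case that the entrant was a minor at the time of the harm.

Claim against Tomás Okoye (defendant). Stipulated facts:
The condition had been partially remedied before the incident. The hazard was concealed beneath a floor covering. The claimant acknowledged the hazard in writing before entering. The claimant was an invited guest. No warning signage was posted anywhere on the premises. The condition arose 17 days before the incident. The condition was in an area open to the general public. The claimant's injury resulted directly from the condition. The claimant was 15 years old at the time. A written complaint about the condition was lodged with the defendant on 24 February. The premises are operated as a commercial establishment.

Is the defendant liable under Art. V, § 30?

Yes — liable.

(a) not (consent to enter) — not met.
(b) no assumed risk — not satisfied.
(1) = F AND F = false.
(a) not open/obvious — satisfied.
(b) public area — satisfied.
(i) no remedial action — not satisfied.
(A) no signage posted — met.
(B) proximate cause — met.
(C) complaint lodged — satisfied.
So (ii) is satisfied (T AND T AND T).
(c) = F OR T = true.
(2) = T AND T AND T = true.
(3) not (entrant a minor) — fails.
Overall = F OR T OR F = true.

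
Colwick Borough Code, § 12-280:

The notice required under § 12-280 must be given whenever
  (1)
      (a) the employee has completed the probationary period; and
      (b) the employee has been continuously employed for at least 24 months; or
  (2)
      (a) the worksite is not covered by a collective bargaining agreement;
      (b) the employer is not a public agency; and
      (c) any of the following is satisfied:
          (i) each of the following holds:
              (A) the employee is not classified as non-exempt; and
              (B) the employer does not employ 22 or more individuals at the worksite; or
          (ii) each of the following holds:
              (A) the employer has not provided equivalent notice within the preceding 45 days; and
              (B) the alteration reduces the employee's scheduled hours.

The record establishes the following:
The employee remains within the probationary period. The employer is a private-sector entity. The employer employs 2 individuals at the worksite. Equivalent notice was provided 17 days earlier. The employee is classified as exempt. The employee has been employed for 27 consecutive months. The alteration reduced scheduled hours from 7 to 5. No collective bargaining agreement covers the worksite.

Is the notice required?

Yes — required.

(a) past probation — not satisfied.
(b) tenure ≥ 24 mo. — holds.
So (1) is not satisfied (F AND T).
(a) no CBA — satisfied.
(b) not (public agency) — holds.
(A) not (non-exempt) — met.
(B) not (≥ 22 at site) — satisfied.
(i) = T AND T = true.
(A) no recent notice — not met.
(B) hours reduced — met.
So (ii) is not satisfied (F AND T).
(c): T OR F → true.
(2) = T AND T AND T = true.
Overall: F OR T → true.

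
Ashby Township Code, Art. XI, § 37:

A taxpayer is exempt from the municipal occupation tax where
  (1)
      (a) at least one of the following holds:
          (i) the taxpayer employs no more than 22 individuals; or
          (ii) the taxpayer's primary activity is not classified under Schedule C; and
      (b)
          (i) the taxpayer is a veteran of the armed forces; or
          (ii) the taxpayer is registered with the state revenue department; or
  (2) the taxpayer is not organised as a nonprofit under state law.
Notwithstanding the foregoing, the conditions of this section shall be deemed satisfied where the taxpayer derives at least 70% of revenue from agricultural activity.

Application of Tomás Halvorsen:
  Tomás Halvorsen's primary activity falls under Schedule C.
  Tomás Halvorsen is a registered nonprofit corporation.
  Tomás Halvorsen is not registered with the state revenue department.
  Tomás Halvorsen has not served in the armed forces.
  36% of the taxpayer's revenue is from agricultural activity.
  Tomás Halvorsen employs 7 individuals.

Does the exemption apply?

(i) ≤ 22 employees — holds.
(ii) not (Schedule C activity) — fails.
(a) = T OR F = true.
(i) veteran — fails.
(ii) state-registered — not satisfied.
So (b) is not satisfied (F OR F).
(1): T AND F → false.
(2) not (nonprofit) — not met.
Overall = F OR F = false.
Exception (≥70% agricultural) — not satisfied.
Result: main false OR exception false → false.

No — not exempt.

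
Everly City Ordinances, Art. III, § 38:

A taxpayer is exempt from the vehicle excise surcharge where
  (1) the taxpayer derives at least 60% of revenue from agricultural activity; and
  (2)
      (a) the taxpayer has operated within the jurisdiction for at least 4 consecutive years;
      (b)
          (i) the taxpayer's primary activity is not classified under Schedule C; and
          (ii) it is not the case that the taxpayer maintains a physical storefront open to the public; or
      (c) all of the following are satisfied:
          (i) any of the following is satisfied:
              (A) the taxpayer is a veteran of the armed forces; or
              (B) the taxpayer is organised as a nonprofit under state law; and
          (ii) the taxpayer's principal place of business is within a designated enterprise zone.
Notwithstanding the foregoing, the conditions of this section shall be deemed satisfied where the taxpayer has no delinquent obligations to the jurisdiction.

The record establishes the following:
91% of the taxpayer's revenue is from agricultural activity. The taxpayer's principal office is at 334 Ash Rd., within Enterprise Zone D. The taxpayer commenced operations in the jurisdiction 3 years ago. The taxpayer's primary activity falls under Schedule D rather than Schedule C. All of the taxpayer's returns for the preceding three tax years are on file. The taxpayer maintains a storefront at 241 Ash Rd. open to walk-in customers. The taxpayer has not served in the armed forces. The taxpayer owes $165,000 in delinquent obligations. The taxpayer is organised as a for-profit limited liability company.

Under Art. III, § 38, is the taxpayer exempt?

No — not exempt.

(1) ≥60% agricultural — met.
(a) ≥ 4 yrs in jurisdiction — not met.
(i) not (Schedule C activity) — met.
(ii) not (has storefront) — fails.
(b): T AND F → false.
(A) veteran — not met.
(B) nonprofit — fails.
So (i) is not satisfied (F OR F).
(ii) in enterprise zone — met.
(c) = F AND T = false.
(2): F OR F OR F → false.
So Overall is not satisfied (T AND F).
Exception (no delinquency) — not satisfied.
Result: main false OR exception false → false.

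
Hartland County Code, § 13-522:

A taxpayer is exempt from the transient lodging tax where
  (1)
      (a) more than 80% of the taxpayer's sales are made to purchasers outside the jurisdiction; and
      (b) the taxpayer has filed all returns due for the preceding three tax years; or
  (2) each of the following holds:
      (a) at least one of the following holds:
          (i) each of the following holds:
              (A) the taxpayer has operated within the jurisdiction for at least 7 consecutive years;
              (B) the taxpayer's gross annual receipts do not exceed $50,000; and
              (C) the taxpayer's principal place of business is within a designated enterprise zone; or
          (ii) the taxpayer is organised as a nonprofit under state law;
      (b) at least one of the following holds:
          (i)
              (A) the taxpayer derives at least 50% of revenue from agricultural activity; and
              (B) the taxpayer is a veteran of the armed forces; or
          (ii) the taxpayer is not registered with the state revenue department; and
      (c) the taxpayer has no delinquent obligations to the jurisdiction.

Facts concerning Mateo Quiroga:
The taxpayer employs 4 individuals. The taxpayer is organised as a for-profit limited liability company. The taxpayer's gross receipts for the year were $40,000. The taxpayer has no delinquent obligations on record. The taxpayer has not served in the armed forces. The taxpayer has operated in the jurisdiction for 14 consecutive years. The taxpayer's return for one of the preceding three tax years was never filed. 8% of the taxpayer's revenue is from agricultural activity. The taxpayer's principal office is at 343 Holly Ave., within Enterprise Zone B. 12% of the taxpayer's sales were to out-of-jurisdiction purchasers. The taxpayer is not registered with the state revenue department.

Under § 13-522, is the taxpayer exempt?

Yes — exempt.

(a) >80% out-of-jur. sales — not met.
(b) returns current — fails.
(1): F AND F → false.
(A) ≥ 7 yrs in jurisdiction — satisfied.
(B) receipts ≤ $50,000 — holds.
(C) in enterprise zone — holds.
(i) = T AND T AND T = true.
(ii) nonprofit — not satisfied.
(a): T OR F → true.
(A) ≥50% agricultural — fails.
(B) veteran — not met.
(i) = F AND F = false.
(ii) not (state-registered) — satisfied.
So (b) is satisfied (F OR T).
(c) no delinquency — met.
(2) = T AND T AND T = true.
So Overall is satisfied (F OR T).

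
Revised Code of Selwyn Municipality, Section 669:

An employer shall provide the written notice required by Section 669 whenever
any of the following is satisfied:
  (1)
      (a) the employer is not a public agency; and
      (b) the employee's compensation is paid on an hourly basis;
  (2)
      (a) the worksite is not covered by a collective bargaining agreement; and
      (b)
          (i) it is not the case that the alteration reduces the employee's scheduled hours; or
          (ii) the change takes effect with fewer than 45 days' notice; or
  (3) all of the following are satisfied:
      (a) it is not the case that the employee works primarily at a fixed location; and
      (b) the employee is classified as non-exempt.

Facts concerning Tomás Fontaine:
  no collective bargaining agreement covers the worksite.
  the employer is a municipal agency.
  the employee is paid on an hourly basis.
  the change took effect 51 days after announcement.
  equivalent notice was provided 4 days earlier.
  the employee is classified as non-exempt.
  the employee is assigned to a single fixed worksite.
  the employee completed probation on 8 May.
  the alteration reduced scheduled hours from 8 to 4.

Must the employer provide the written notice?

No — not required.

(a) not (public agency) — not met.
(b) hourly-paid — holds.
So (1) is not satisfied (F AND T).
(a) no CBA — met.
(i) not (hours reduced) — fails.
(ii) < 45 days' notice — fails.
So (b) is not satisfied (F OR F).
So (2) is not satisfied (T AND F).
(a) not (fixed location) — not satisfied.
(b) non-exempt — satisfied.
(3): F AND T → false.
Overall = F OR F OR F = false.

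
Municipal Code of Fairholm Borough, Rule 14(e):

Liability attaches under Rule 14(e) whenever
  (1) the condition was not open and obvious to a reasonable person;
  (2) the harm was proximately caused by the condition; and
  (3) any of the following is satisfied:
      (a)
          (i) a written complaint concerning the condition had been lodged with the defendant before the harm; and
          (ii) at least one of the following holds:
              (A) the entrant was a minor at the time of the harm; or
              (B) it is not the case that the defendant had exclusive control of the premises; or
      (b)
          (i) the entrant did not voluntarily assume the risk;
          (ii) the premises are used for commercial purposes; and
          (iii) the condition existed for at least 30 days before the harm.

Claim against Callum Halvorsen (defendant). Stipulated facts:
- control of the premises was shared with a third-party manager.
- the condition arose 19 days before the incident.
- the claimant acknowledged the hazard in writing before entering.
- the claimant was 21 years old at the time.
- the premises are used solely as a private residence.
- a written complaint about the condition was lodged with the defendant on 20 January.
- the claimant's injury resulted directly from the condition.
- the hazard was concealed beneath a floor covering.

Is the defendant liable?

Yes — liable.

(1) not open/obvious — met.
(2) proximate cause — holds.
(i) complaint lodged — holds.
(A) entrant a minor — not satisfied.
(B) not (exclusive control) — satisfied.
(ii) = F OR T = true.
(a) = T AND T = true.
(i) no assumed risk — not satisfied.
(ii) commercial use — not met.
(iii) condition ≥30 days old — not satisfied.
(b): F AND F AND F → false.
(3) = T OR F = true.
Overall = T AND T AND T = true.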